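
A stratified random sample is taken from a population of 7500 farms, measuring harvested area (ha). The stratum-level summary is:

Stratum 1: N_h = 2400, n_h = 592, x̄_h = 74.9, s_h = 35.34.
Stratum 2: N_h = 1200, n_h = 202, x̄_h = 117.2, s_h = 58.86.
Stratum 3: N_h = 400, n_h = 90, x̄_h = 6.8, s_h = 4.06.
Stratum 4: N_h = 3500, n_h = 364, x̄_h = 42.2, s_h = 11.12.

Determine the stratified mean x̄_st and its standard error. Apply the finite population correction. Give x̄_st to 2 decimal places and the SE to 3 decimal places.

x̄_st = Σ W_h x̄_h = (2400·74.9 + 1200·117.2 + 400·6.8 + 3500·42.2)/7500 = 62.77600
V̂(x̄_st) = Σ W_h² (1 − n_h/N_h) s_h²/n_h, with W_h = N_h/N and N = 7500:
  stratum 1: (2400/7500)²·(1 − 592/2400)·35.34²/592 = 0.162742
  stratum 2: (1200/7500)²·(1 − 202/1200)·58.86²/202 = 0.365156
  stratum 3: (400/7500)²·(1 − 90/400)·4.06²/90 = 0.000403746
  stratum 4: (3500/7500)²·(1 − 364/3500)·11.12²/364 = 0.0662872
V̂(x̄_st) = 0.594589
SE(x̄_st) = √0.594589 = 0.771096

x̄_st ≈ 62.78, SE ≈ 0.771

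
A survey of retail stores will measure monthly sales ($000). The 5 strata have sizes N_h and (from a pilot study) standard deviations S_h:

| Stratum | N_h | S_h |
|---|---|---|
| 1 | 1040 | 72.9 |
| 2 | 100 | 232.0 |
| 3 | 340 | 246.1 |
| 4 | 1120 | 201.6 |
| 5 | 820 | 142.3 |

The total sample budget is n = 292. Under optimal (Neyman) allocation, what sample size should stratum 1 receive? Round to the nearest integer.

42

Neyman allocation: n_h = n · N_h S_h / Σ N_i S_i, with n = 292.
  stratum 1: N_h·S_h = 1040·72.9 = 75816.00
  stratum 2: N_h·S_h = 100·232.0 = 23200.00
  stratum 3: N_h·S_h = 340·246.1 = 83674.00
  stratum 4: N_h·S_h = 1120·201.6 = 225792.00
  stratum 5: N_h·S_h = 820·142.3 = 116686.00
Σ N_h S_h = 525168.00
n for stratum 1 = 292·75816.00/525168.00 = 42.155 → 42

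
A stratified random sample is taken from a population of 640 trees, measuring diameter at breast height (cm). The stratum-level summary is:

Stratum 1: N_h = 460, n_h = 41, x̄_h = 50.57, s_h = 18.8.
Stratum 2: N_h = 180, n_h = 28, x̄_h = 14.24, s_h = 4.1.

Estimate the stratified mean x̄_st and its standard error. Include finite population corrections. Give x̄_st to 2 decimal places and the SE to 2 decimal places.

x̄_st ≈ 40.35, SE ≈ 2.02

x̄_st = Σ W_h x̄_h = (460·50.57 + 180·14.24)/640 = 40.35219
V̂(x̄_st) = Σ W_h² (1 − n_h/N_h) s_h²/n_h, with W_h = N_h/N and N = 640:
  stratum 1: (460/640)²·(1 − 41/460)·18.8²/41 = 4.05643
  stratum 2: (180/640)²·(1 − 28/180)·4.1²/28 = 0.040102
V̂(x̄_st) = 4.09653
SE(x̄_st) = √4.09653 = 2.02399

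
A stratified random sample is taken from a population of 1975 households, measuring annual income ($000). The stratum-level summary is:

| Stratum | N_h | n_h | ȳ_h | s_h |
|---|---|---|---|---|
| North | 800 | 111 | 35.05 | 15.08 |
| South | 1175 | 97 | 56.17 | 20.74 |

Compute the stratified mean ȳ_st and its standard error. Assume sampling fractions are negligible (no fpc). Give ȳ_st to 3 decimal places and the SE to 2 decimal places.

ȳ_st ≈ 47.615, SE ≈ 1.38

ȳ_st = Σ W_h ȳ_h = (800·35.05 + 1175·56.17)/1975 = 47.61506
V̂(ȳ_st) = Σ W_h² s_h²/n_h, with W_h = N_h/N and N = 1975:
  stratum North: (800/1975)²·15.08²/111 = 0.336144
  stratum South: (1175/1975)²·20.74²/97 = 1.56959
V̂(ȳ_st) = 1.90574
SE(ȳ_st) = √1.90574 = 1.38048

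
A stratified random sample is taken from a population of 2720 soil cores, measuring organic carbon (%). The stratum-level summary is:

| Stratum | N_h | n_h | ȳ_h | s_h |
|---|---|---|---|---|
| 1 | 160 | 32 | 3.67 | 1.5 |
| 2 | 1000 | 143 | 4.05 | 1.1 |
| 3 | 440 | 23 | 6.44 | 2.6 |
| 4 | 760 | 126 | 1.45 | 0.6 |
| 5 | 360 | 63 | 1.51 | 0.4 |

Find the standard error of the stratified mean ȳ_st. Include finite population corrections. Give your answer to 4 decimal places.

SE(ȳ_st) ≈ 0.0932

V̂(ȳ_st) = Σ W_h² (1 − n_h/N_h) s_h²/n_h, with W_h = N_h/N and N = 2720:
  stratum 1: (160/2720)²·(1 − 32/160)·1.5²/32 = 0.000194637
  stratum 2: (1000/2720)²·(1 − 143/1000)·1.1²/143 = 0.00098015
  stratum 3: (440/2720)²·(1 − 23/440)·2.6²/23 = 0.00728903
  stratum 4: (760/2720)²·(1 − 126/760)·0.6²/126 = 0.000186079
  stratum 5: (360/2720)²·(1 − 63/360)·0.4²/63 = 3.67029e-05
V̂(ȳ_st) = 0.0086866
SE(ȳ_st) = √0.0086866 = 0.0932019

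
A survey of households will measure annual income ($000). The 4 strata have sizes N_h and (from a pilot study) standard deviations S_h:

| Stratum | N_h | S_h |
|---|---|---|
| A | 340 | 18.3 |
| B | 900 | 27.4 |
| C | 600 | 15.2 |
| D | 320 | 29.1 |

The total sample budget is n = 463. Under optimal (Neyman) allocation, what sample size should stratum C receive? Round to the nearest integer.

Neyman allocation: n_h = n · N_h S_h / Σ N_i S_i, with n = 463.
  stratum A: N_h·S_h = 340·18.3 = 6222.00
  stratum B: N_h·S_h = 900·27.4 = 24660.00
  stratum C: N_h·S_h = 600·15.2 = 9120.00
  stratum D: N_h·S_h = 320·29.1 = 9312.00
Σ N_h S_h = 49314.00
n for stratum C = 463·9120.00/49314.00 = 85.626 → 86

86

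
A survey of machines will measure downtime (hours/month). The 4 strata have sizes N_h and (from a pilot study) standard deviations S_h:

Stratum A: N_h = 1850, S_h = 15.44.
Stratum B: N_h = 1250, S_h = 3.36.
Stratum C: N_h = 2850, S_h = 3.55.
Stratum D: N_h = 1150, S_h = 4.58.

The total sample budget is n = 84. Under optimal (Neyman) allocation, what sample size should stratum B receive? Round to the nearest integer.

7

Neyman allocation: n_h = n · N_h S_h / Σ N_i S_i, with n = 84.
  stratum A: N_h·S_h = 1850·15.44 = 28564.00
  stratum B: N_h·S_h = 1250·3.36 = 4200.00
  stratum C: N_h·S_h = 2850·3.55 = 10117.50
  stratum D: N_h·S_h = 1150·4.58 = 5267.00
Σ N_h S_h = 48148.50
n for stratum B = 84·4200.00/48148.50 = 7.327 → 7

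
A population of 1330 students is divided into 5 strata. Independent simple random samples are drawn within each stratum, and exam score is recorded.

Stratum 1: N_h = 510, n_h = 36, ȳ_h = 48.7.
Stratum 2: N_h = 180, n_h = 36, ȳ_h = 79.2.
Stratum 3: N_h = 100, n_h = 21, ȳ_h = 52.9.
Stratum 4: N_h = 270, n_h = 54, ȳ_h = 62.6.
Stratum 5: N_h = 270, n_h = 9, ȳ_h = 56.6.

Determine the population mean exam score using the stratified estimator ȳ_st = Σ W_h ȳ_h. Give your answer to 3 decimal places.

ȳ_st ≈ 57.569

N = Σ N_h = 1330. Stratum weights W_h = N_h/N.
ȳ_st = (510·48.7 + 180·79.2 + 100·52.9 + 270·62.6 + 270·56.6) / 1330 = 57.56917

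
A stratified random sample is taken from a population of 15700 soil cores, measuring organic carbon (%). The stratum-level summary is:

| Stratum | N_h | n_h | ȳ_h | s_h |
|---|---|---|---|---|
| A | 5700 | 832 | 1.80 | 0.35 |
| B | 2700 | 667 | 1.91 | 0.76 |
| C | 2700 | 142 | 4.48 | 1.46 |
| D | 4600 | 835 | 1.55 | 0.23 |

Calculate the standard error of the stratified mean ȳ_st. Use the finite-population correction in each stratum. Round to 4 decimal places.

V̂(ȳ_st) = Σ W_h² (1 − n_h/N_h) s_h²/n_h, with W_h = N_h/N and N = 15700:
  stratum A: (5700/15700)²·(1 − 832/5700)·0.35²/832 = 1.65744e-05
  stratum B: (2700/15700)²·(1 − 667/2700)·0.76²/667 = 1.92843e-05
  stratum C: (2700/15700)²·(1 − 142/2700)·1.46²/142 = 0.000420613
  stratum D: (4600/15700)²·(1 − 835/4600)·0.23²/835 = 4.45136e-06
V̂(ȳ_st) = 0.000460923
SE(ȳ_st) = √0.000460923 = 0.0214691

SE(ȳ_st) ≈ 0.0215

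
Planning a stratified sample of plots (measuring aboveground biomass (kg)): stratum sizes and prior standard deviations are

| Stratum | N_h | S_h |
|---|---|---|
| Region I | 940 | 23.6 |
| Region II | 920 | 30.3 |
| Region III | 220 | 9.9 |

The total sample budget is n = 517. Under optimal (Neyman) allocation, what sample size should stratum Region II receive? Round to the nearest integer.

276

Neyman allocation: n_h = n · N_h S_h / Σ N_i S_i, with n = 517.
  stratum Region I: N_h·S_h = 940·23.6 = 22184.00
  stratum Region II: N_h·S_h = 920·30.3 = 27876.00
  stratum Region III: N_h·S_h = 220·9.9 = 2178.00
Σ N_h S_h = 52238.00
n for stratum Region II = 517·27876.00/52238.00 = 275.889 → 276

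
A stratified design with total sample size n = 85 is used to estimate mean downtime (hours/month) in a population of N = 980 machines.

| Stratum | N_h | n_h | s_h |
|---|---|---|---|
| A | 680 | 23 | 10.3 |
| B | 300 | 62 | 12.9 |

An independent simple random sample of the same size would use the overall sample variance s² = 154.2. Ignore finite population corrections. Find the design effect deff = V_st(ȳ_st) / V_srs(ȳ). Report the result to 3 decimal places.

V̂(ȳ_st) = Σ W_h² s_h²/n_h, with W_h = N_h/N and N = 980:
  stratum A: (680/980)²·10.3²/23 = 2.22081
  stratum B: (300/980)²·12.9²/62 = 0.251523
V_st = 2.47234
V_srs = s²/n = 154.2/85 = 1.81412
deff = V_st / V_srs = 2.47234/1.81412 = 1.3628

deff ≈ 1.363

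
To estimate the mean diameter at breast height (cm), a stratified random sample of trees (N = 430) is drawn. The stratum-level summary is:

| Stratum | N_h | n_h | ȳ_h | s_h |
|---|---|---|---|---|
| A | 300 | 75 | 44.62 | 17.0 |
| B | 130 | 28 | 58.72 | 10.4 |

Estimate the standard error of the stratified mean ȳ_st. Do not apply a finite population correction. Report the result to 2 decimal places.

SE(ȳ_st) ≈ 1.49

V̂(ȳ_st) = Σ W_h² s_h²/n_h, with W_h = N_h/N and N = 430:
  stratum A: (300/430)²·17.0²/75 = 1.87561
  stratum B: (130/430)²·10.4²/28 = 0.353068
V̂(ȳ_st) = 2.22868
SE(ȳ_st) = √2.22868 = 1.49288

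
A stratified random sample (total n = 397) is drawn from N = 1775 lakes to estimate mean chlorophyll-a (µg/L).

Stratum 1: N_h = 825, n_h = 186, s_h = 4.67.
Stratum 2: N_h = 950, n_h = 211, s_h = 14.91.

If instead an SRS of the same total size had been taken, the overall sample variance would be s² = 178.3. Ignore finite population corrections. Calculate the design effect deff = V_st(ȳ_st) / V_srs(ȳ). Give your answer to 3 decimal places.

V̂(ȳ_st) = Σ W_h² s_h²/n_h, with W_h = N_h/N and N = 1775:
  stratum 1: (825/1775)²·4.67²/186 = 0.0253298
  stratum 2: (950/1775)²·14.91²/211 = 0.301803
V_st = 0.327133
V_srs = s²/n = 178.3/397 = 0.449118
deff = V_st / V_srs = 0.327133/0.449118 = 0.7284

deff ≈ 0.728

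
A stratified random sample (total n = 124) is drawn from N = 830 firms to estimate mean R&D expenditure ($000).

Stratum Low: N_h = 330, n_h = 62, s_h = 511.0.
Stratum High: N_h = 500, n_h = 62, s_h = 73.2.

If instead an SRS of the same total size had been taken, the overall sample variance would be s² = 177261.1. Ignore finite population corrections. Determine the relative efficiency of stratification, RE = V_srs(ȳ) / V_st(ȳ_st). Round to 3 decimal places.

V̂(ȳ_st) = Σ W_h² s_h²/n_h, with W_h = N_h/N and N = 830:
  stratum Low: (330/830)²·511.0²/62 = 665.766
  stratum High: (500/830)²·73.2²/62 = 31.3628
V_st = 697.129
V_srs = s²/n = 177261.1/124 = 1429.53
Relative efficiency = V_srs / V_st = 1429.53/697.129 = 2.0506

RE ≈ 2.051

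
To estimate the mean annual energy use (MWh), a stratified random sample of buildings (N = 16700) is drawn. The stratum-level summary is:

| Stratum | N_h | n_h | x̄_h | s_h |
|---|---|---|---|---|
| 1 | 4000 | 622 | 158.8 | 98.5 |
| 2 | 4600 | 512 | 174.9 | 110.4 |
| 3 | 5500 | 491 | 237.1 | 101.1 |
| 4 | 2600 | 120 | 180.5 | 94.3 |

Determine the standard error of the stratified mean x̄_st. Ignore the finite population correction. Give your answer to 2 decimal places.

V̂(x̄_st) = Σ W_h² s_h²/n_h, with W_h = N_h/N and N = 16700:
  stratum 1: (4000/16700)²·98.5²/622 = 0.894889
  stratum 2: (4600/16700)²·110.4²/512 = 1.80614
  stratum 3: (5500/16700)²·101.1²/491 = 2.25794
  stratum 4: (2600/16700)²·94.3²/120 = 1.7962
V̂(x̄_st) = 6.75518
SE(x̄_st) = √6.75518 = 2.59907

SE(x̄_st) ≈ 2.60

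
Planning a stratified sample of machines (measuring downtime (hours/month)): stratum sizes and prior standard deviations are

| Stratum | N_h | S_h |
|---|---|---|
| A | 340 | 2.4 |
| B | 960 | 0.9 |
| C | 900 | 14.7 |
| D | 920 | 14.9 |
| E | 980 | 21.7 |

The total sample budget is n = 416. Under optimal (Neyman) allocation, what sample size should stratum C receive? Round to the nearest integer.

110

Neyman allocation: n_h = n · N_h S_h / Σ N_i S_i, with n = 416.
  stratum A: N_h·S_h = 340·2.4 = 816.00
  stratum B: N_h·S_h = 960·0.9 = 864.00
  stratum C: N_h·S_h = 900·14.7 = 13230.00
  stratum D: N_h·S_h = 920·14.9 = 13708.00
  stratum E: N_h·S_h = 980·21.7 = 21266.00
Σ N_h S_h = 49884.00
n for stratum C = 416·13230.00/49884.00 = 110.330 → 110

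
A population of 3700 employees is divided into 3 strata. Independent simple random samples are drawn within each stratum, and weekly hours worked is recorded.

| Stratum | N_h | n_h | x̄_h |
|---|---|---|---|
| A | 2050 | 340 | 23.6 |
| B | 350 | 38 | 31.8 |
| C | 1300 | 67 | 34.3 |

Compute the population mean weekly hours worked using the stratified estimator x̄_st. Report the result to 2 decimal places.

x̄_st ≈ 28.14

N = Σ N_h = 3700. Stratum weights W_h = N_h/N.
x̄_st = (2050·23.6 + 350·31.8 + 1300·34.3) / 3700 = 28.1351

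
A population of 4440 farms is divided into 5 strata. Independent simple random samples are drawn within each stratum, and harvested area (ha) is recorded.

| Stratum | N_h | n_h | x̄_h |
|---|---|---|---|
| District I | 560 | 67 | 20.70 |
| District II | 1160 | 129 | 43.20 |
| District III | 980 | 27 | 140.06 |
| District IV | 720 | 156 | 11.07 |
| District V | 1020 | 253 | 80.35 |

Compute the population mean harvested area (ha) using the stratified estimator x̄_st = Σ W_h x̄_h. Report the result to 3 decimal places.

x̄_st ≈ 65.065

N = Σ N_h = 4440. Stratum weights W_h = N_h/N.
x̄_st = (560·20.70 + 1160·43.20 + 980·140.06 + 720·11.07 + 1020·80.35) / 4440 = 65.06536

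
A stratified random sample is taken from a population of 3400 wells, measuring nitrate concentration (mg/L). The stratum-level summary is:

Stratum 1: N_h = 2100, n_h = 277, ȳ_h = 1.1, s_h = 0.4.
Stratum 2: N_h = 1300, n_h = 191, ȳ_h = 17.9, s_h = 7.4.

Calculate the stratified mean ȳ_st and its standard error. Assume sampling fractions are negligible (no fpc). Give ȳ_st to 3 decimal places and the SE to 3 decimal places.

ȳ_st = Σ W_h ȳ_h = (2100·1.1 + 1300·17.9)/3400 = 7.52353
V̂(ȳ_st) = Σ W_h² s_h²/n_h, with W_h = N_h/N and N = 3400:
  stratum 1: (2100/3400)²·0.4²/277 = 0.000220354
  stratum 2: (1300/3400)²·7.4²/191 = 0.041914
V̂(ȳ_st) = 0.0421343
SE(ȳ_st) = √0.0421343 = 0.205267

ȳ_st ≈ 7.524, SE ≈ 0.205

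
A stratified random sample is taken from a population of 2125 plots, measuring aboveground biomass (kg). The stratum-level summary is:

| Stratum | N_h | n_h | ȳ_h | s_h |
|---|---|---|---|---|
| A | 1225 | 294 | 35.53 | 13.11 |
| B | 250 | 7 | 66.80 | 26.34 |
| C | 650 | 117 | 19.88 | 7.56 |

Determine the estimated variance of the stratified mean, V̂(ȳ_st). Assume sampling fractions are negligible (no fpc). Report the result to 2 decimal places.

V̂(ȳ_st) ≈ 1.61

V̂(ȳ_st) = Σ W_h² s_h²/n_h, with W_h = N_h/N and N = 2125:
  stratum A: (1225/2125)²·13.11²/294 = 0.194273
  stratum B: (250/2125)²·26.34²/7 = 1.37182
  stratum C: (650/2125)²·7.56²/117 = 0.0457053
V̂(ȳ_st) = 1.61179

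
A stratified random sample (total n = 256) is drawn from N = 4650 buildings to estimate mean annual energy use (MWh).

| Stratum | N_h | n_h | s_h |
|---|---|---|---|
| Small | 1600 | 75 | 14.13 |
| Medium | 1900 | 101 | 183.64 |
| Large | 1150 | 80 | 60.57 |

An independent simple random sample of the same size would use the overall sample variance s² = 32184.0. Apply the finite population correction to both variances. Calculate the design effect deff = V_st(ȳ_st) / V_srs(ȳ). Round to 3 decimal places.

deff ≈ 0.469

V̂(ȳ_st) = Σ W_h² (1 − n_h/N_h) s_h²/n_h, with W_h = N_h/N and N = 4650:
  stratum Small: (1600/4650)²·(1 − 75/1600)·14.13²/75 = 0.300405
  stratum Medium: (1900/4650)²·(1 − 101/1900)·183.64²/101 = 52.7828
  stratum Large: (1150/4650)²·(1 − 80/1150)·60.57²/80 = 2.60976
V_st = 55.6929
V_srs = (1 − 256/4650)·32184.0/256 = 118.797
deff = V_st / V_srs = 55.6929/118.797 = 0.4688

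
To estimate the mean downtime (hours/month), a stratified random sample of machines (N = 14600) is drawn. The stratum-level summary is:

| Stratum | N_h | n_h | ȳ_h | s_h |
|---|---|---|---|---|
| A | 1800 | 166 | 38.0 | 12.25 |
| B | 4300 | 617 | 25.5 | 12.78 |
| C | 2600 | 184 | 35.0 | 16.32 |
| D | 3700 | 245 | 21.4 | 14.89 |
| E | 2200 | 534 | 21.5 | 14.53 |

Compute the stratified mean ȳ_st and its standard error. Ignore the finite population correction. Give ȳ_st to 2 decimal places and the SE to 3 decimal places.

ȳ_st = Σ W_h ȳ_h = (1800·38.0 + 4300·25.5 + 2600·35.0 + 3700·21.4 + 2200·21.5)/14600 = 27.09110
V̂(ȳ_st) = Σ W_h² s_h²/n_h, with W_h = N_h/N and N = 14600:
  stratum A: (1800/14600)²·12.25²/166 = 0.0137405
  stratum B: (4300/14600)²·12.78²/617 = 0.0229619
  stratum C: (2600/14600)²·16.32²/184 = 0.0459054
  stratum D: (3700/14600)²·14.89²/245 = 0.0581194
  stratum E: (2200/14600)²·14.53²/534 = 0.00897697
V̂(ȳ_st) = 0.149704
SE(ȳ_st) = √0.149704 = 0.386916

ȳ_st ≈ 27.09, SE ≈ 0.387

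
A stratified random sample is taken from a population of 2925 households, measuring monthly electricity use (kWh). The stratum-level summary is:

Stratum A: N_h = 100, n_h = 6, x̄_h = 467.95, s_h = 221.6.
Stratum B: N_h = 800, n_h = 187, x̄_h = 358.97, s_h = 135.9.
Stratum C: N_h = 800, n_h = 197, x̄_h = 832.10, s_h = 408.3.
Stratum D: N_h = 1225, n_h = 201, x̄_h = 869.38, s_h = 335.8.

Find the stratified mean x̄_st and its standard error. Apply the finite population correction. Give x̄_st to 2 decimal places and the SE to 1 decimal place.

x̄_st ≈ 705.86, SE ≈ 12.0

x̄_st = Σ W_h x̄_h = (100·467.95 + 800·358.97 + 800·832.10 + 1225·869.38)/2925 = 705.86034
V̂(x̄_st) = Σ W_h² (1 − n_h/N_h) s_h²/n_h, with W_h = N_h/N and N = 2925:
  stratum A: (100/2925)²·(1 − 6/100)·221.6²/6 = 8.99217
  stratum B: (800/2925)²·(1 − 187/800)·135.9²/187 = 5.66104
  stratum C: (800/2925)²·(1 − 197/800)·408.3²/197 = 47.7142
  stratum D: (1225/2925)²·(1 − 201/1225)·335.8²/201 = 82.2526
V̂(x̄_st) = 144.62
SE(x̄_st) = √144.62 = 12.0258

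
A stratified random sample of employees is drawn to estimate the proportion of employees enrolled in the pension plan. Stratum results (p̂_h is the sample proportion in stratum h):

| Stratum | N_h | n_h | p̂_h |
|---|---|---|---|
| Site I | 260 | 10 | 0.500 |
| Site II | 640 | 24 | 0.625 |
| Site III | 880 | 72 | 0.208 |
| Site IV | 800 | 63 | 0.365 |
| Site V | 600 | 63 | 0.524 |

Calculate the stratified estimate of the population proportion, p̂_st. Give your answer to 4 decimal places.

p̂_st ≈ 0.4149

N = 3180; stratum weights W_h = N_h/N.
p̂_st = Σ W_h p̂_h = (260·0.500 + 640·0.625 + 880·0.208 + 800·0.365 + 600·0.524)/3180 = 0.41492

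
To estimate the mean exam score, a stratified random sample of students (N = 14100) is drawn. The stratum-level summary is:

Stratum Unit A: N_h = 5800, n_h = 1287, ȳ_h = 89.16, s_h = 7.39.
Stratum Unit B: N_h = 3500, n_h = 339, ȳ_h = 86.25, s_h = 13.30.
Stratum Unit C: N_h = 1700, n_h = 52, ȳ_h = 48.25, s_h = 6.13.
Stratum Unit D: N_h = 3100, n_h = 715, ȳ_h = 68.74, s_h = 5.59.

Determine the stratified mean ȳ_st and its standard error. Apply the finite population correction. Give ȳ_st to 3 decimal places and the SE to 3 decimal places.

ȳ_st = Σ W_h ȳ_h = (5800·89.16 + 3500·86.25 + 1700·48.25 + 3100·68.74)/14100 = 79.01574
V̂(ȳ_st) = Σ W_h² (1 − n_h/N_h) s_h²/n_h, with W_h = N_h/N and N = 14100:
  stratum Unit A: (5800/14100)²·(1 − 1287/5800)·7.39²/1287 = 0.00558683
  stratum Unit B: (3500/14100)²·(1 − 339/3500)·13.30²/339 = 0.0290374
  stratum Unit C: (1700/14100)²·(1 − 52/1700)·6.13²/52 = 0.0101832
  stratum Unit D: (3100/14100)²·(1 − 715/3100)·5.59²/715 = 0.00162528
V̂(ȳ_st) = 0.0464328
SE(ȳ_st) = √0.0464328 = 0.215483

ȳ_st ≈ 79.016, SE ≈ 0.215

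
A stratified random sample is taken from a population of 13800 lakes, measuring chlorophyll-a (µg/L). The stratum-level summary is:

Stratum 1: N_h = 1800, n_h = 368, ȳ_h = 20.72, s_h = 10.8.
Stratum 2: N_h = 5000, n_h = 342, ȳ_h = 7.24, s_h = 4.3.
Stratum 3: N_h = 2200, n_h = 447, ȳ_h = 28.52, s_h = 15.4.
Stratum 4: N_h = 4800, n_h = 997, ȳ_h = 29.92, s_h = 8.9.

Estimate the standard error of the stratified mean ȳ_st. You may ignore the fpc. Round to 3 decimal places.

SE(ȳ_st) ≈ 0.189

V̂(ȳ_st) = Σ W_h² s_h²/n_h, with W_h = N_h/N and N = 13800:
  stratum 1: (1800/13800)²·10.8²/368 = 0.00539246
  stratum 2: (5000/13800)²·4.3²/342 = 0.00709729
  stratum 3: (2200/13800)²·15.4²/447 = 0.0134841
  stratum 4: (4800/13800)²·8.9²/997 = 0.0096119
V̂(ȳ_st) = 0.0355857
SE(ȳ_st) = √0.0355857 = 0.188642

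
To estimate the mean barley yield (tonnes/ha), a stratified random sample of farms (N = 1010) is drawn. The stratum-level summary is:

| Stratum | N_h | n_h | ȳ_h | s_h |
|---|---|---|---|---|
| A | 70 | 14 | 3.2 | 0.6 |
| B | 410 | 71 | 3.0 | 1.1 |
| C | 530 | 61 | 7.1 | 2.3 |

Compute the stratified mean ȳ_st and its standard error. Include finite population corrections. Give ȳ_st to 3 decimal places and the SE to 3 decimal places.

ȳ_st ≈ 5.165, SE ≈ 0.153

ȳ_st = Σ W_h ȳ_h = (70·3.2 + 410·3.0 + 530·7.1)/1010 = 5.16535
V̂(ȳ_st) = Σ W_h² (1 − n_h/N_h) s_h²/n_h, with W_h = N_h/N and N = 1010:
  stratum A: (70/1010)²·(1 − 14/70)·0.6²/14 = 9.88138e-05
  stratum B: (410/1010)²·(1 − 71/410)·1.1²/71 = 0.00232203
  stratum C: (530/1010)²·(1 − 61/530)·2.3²/61 = 0.0211316
V̂(ȳ_st) = 0.0235524
SE(ȳ_st) = √0.0235524 = 0.153468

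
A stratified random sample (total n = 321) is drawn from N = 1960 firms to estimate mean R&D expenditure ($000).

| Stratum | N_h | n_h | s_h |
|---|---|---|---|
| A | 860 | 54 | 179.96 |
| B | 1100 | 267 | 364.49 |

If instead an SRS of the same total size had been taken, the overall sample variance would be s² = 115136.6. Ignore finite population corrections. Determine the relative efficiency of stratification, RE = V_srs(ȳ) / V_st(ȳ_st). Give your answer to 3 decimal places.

RE ≈ 1.318

V̂(ȳ_st) = Σ W_h² s_h²/n_h, with W_h = N_h/N and N = 1960:
  stratum A: (860/1960)²·179.96²/54 = 115.463
  stratum B: (1100/1960)²·364.49²/267 = 156.723
V_st = 272.186
V_srs = s²/n = 115136.6/321 = 358.681
Relative efficiency = V_srs / V_st = 358.681/272.186 = 1.3178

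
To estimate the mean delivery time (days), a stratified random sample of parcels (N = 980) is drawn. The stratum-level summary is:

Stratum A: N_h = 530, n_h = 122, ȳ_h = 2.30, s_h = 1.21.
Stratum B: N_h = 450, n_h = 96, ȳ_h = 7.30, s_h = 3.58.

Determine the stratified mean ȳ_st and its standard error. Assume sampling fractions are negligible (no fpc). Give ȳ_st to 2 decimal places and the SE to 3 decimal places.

ȳ_st = Σ W_h ȳ_h = (530·2.30 + 450·7.30)/980 = 4.59592
V̂(ȳ_st) = Σ W_h² s_h²/n_h, with W_h = N_h/N and N = 980:
  stratum A: (530/980)²·1.21²/122 = 0.00351003
  stratum B: (450/980)²·3.58²/96 = 0.0281493
V̂(ȳ_st) = 0.0316593
SE(ȳ_st) = √0.0316593 = 0.177931

ȳ_st ≈ 4.60, SE ≈ 0.178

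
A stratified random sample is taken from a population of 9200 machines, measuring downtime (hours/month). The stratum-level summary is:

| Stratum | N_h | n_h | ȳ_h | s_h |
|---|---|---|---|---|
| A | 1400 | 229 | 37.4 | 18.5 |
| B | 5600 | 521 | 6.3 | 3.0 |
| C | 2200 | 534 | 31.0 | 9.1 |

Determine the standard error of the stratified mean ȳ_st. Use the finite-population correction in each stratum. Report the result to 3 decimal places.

V̂(ȳ_st) = Σ W_h² (1 − n_h/N_h) s_h²/n_h, with W_h = N_h/N and N = 9200:
  stratum A: (1400/9200)²·(1 − 229/1400)·18.5²/229 = 0.0289479
  stratum B: (5600/9200)²·(1 − 521/5600)·3.0²/521 = 0.00580491
  stratum C: (2200/9200)²·(1 − 534/2200)·9.1²/534 = 0.00671527
V̂(ȳ_st) = 0.0414681
SE(ȳ_st) = √0.0414681 = 0.203637

SE(ȳ_st) ≈ 0.204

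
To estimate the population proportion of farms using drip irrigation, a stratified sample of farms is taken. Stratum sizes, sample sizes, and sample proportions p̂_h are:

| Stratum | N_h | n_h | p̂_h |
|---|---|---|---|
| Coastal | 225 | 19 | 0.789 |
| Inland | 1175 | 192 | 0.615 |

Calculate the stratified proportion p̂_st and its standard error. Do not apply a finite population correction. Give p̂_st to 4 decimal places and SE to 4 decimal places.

p̂_st ≈ 0.6430, SE ≈ 0.0333

N = 1400; stratum weights W_h = N_h/N.
p̂_st = Σ W_h p̂_h = (225·0.789 + 1175·0.615)/1400 = 0.64296
V̂(p̂_st) = Σ W_h² p̂_h(1−p̂_h)/(n_h−1):
  stratum Coastal: (225/1400)²·0.789·0.211/18 = 0.000238889
  stratum Inland: (1175/1400)²·0.615·0.385/191 = 0.000873217
V̂(p̂_st) = 0.00111211; SE = √V̂ = 0.0333483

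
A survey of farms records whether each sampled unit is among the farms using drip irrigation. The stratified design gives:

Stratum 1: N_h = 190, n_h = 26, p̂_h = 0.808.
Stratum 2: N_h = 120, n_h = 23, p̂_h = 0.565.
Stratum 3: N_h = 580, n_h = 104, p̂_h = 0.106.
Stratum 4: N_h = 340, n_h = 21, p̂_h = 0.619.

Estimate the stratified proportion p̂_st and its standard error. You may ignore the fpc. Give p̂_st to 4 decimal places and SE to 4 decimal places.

N = 1230; stratum weights W_h = N_h/N.
p̂_st = Σ W_h p̂_h = (190·0.808 + 120·0.565 + 580·0.106 + 340·0.619)/1230 = 0.40102
V̂(p̂_st) = Σ W_h² p̂_h(1−p̂_h)/(n_h−1):
  stratum 1: (190/1230)²·0.808·0.192/25 = 0.000148071
  stratum 2: (120/1230)²·0.565·0.435/22 = 0.000106333
  stratum 3: (580/1230)²·0.106·0.894/103 = 0.000204575
  stratum 4: (340/1230)²·0.619·0.381/20 = 0.000901018
V̂(p̂_st) = 0.00136; SE = √V̂ = 0.0368781

p̂_st ≈ 0.4010, SE ≈ 0.0369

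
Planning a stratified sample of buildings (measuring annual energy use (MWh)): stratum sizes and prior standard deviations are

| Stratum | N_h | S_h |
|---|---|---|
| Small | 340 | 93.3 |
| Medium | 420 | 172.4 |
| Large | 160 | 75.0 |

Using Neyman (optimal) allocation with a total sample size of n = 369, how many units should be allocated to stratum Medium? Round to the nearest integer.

Neyman allocation: n_h = n · N_h S_h / Σ N_i S_i, with n = 369.
  stratum Small: N_h·S_h = 340·93.3 = 31722.00
  stratum Medium: N_h·S_h = 420·172.4 = 72408.00
  stratum Large: N_h·S_h = 160·75.0 = 12000.00
Σ N_h S_h = 116130.00
n for stratum Medium = 369·72408.00/116130.00 = 230.075 → 230

230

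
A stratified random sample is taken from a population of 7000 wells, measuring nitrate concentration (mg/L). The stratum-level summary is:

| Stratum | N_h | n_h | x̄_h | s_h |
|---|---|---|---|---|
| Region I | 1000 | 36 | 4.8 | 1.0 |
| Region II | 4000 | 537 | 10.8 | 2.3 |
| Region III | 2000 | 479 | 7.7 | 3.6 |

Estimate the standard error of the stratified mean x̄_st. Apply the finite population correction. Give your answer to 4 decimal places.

SE(x̄_st) ≈ 0.0708

V̂(x̄_st) = Σ W_h² (1 − n_h/N_h) s_h²/n_h, with W_h = N_h/N and N = 7000:
  stratum Region I: (1000/7000)²·(1 − 36/1000)·1.0²/36 = 0.000546485
  stratum Region II: (4000/7000)²·(1 − 537/4000)·2.3²/537 = 0.00278482
  stratum Region III: (2000/7000)²·(1 − 479/2000)·3.6²/479 = 0.0016797
V̂(x̄_st) = 0.00501101
SE(x̄_st) = √0.00501101 = 0.0707885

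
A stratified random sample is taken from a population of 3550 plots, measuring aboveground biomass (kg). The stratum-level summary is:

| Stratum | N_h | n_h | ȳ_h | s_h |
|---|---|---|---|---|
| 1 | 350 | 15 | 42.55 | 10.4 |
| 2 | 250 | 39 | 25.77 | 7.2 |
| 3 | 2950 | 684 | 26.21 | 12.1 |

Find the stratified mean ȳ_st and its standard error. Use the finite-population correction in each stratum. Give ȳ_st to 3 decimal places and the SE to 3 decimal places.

ȳ_st = Σ W_h ȳ_h = (350·42.55 + 250·25.77 + 2950·26.21)/3550 = 27.79000
V̂(ȳ_st) = Σ W_h² (1 − n_h/N_h) s_h²/n_h, with W_h = N_h/N and N = 3550:
  stratum 1: (350/3550)²·(1 − 15/350)·10.4²/15 = 0.0670859
  stratum 2: (250/3550)²·(1 − 39/250)·7.2²/39 = 0.00556373
  stratum 3: (2950/3550)²·(1 − 684/2950)·12.1²/684 = 0.113538
V̂(ȳ_st) = 0.186187
SE(ȳ_st) = √0.186187 = 0.431494

ȳ_st ≈ 27.790, SE ≈ 0.431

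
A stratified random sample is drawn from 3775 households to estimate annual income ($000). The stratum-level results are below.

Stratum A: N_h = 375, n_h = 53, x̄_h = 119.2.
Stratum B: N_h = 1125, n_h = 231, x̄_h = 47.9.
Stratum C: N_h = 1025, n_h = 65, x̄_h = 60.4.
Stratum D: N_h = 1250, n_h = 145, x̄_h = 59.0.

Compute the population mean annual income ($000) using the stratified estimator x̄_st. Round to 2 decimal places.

N = Σ N_h = 3775. Stratum weights W_h = N_h/N.
x̄_st = (375·119.2 + 1125·47.9 + 1025·60.4 + 1250·59.0) / 3775 = 62.0523

x̄_st ≈ 62.05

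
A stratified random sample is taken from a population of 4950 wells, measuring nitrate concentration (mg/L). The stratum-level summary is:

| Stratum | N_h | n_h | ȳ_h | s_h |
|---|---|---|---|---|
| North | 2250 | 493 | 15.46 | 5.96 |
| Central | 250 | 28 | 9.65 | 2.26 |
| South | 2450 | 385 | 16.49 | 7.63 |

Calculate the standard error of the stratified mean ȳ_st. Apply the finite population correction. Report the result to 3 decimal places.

V̂(ȳ_st) = Σ W_h² (1 − n_h/N_h) s_h²/n_h, with W_h = N_h/N and N = 4950:
  stratum North: (2250/4950)²·(1 − 493/2250)·5.96²/493 = 0.0116249
  stratum Central: (250/4950)²·(1 − 28/250)·2.26²/28 = 0.000413182
  stratum South: (2450/4950)²·(1 − 385/2450)·7.63²/385 = 0.0312222
V̂(ȳ_st) = 0.0432603
SE(ȳ_st) = √0.0432603 = 0.207991

SE(ȳ_st) ≈ 0.208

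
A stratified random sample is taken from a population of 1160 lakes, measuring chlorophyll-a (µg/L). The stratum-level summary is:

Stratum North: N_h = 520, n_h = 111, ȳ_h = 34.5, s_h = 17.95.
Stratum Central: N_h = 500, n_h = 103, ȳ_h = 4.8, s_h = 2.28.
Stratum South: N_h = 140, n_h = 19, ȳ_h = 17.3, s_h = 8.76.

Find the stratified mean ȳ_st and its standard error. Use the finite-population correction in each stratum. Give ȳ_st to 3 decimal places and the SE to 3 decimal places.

ȳ_st ≈ 19.622, SE ≈ 0.719

ȳ_st = Σ W_h ȳ_h = (520·34.5 + 500·4.8 + 140·17.3)/1160 = 19.62241
V̂(ȳ_st) = Σ W_h² (1 − n_h/N_h) s_h²/n_h, with W_h = N_h/N and N = 1160:
  stratum North: (520/1160)²·(1 − 111/520)·17.95²/111 = 0.458793
  stratum Central: (500/1160)²·(1 − 103/500)·2.28²/103 = 0.00744521
  stratum South: (140/1160)²·(1 − 19/140)·8.76²/19 = 0.0508454
V̂(ȳ_st) = 0.517083
SE(ȳ_st) = √0.517083 = 0.719085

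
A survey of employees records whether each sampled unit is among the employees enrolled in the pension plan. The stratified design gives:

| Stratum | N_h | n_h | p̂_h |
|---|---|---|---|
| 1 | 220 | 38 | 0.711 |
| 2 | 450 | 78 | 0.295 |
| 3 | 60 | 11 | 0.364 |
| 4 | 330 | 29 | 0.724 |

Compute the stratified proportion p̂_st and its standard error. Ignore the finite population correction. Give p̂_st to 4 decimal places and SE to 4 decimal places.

p̂_st ≈ 0.5188, SE ≈ 0.0386

N = 1060; stratum weights W_h = N_h/N.
p̂_st = Σ W_h p̂_h = (220·0.711 + 450·0.295 + 60·0.364 + 330·0.724)/1060 = 0.51880
V̂(p̂_st) = Σ W_h² p̂_h(1−p̂_h)/(n_h−1):
  stratum 1: (220/1060)²·0.711·0.289/37 = 0.000239221
  stratum 2: (450/1060)²·0.295·0.705/77 = 0.000486781
  stratum 3: (60/1060)²·0.364·0.636/10 = 7.41736e-05
  stratum 4: (330/1060)²·0.724·0.276/28 = 0.000691681
V̂(p̂_st) = 0.00149186; SE = √V̂ = 0.0386246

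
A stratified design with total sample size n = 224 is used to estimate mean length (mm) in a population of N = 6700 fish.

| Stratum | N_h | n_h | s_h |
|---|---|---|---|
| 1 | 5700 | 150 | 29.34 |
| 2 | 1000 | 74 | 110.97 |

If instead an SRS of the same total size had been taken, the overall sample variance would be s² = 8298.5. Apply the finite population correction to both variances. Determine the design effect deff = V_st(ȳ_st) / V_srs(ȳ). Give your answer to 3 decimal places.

deff ≈ 0.209

V̂(ȳ_st) = Σ W_h² (1 − n_h/N_h) s_h²/n_h, with W_h = N_h/N and N = 6700:
  stratum 1: (5700/6700)²·(1 − 150/5700)·29.34²/150 = 4.04434
  stratum 2: (1000/6700)²·(1 − 74/1000)·110.97²/74 = 3.43274
V_st = 7.47708
V_srs = (1 − 224/6700)·8298.5/224 = 35.8083
deff = V_st / V_srs = 7.47708/35.8083 = 0.2088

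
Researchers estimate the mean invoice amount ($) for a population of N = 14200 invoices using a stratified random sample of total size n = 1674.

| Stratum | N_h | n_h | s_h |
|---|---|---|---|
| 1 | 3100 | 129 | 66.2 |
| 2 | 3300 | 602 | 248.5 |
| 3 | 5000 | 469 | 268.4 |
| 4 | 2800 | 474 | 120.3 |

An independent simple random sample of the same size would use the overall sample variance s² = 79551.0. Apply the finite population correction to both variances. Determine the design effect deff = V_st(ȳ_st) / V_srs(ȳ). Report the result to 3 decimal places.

V̂(ȳ_st) = Σ W_h² (1 − n_h/N_h) s_h²/n_h, with W_h = N_h/N and N = 14200:
  stratum 1: (3100/14200)²·(1 − 129/3100)·66.2²/129 = 1.55172
  stratum 2: (3300/14200)²·(1 − 602/3300)·248.5²/602 = 4.52935
  stratum 3: (5000/14200)²·(1 − 469/5000)·268.4²/469 = 17.2576
  stratum 4: (2800/14200)²·(1 − 474/2800)·120.3²/474 = 0.986152
V_st = 24.3248
V_srs = (1 − 1674/14200)·79551.0/1674 = 41.9193
deff = V_st / V_srs = 24.3248/41.9193 = 0.5803

deff ≈ 0.580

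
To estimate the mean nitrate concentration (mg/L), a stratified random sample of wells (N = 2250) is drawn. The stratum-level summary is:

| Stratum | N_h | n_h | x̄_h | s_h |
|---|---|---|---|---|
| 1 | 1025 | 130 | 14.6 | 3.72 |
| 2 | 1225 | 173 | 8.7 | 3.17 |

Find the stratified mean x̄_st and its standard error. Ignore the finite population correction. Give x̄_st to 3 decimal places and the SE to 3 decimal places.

x̄_st ≈ 11.388, SE ≈ 0.198

x̄_st = Σ W_h x̄_h = (1025·14.6 + 1225·8.7)/2250 = 11.38778
V̂(x̄_st) = Σ W_h² s_h²/n_h, with W_h = N_h/N and N = 2250:
  stratum 1: (1025/2250)²·3.72²/130 = 0.0220915
  stratum 2: (1225/2250)²·3.17²/173 = 0.0172179
V̂(x̄_st) = 0.0393094
SE(x̄_st) = √0.0393094 = 0.198266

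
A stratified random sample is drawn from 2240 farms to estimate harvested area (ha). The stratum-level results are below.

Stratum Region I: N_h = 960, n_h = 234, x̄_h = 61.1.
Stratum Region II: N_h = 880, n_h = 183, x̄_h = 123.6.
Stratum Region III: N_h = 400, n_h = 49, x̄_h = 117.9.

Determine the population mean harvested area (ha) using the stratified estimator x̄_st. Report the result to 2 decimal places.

N = Σ N_h = 2240. Stratum weights W_h = N_h/N.
x̄_st = (960·61.1 + 880·123.6 + 400·117.9) / 2240 = 95.7964

x̄_st ≈ 95.80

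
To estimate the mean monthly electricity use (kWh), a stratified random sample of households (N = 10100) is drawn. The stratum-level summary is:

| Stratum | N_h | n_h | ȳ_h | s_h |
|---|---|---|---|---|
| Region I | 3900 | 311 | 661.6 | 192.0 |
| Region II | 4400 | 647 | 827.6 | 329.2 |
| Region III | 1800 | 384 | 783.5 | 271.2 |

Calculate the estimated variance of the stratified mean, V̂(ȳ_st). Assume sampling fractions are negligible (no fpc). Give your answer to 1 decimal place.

V̂(ȳ_st) ≈ 55.5

V̂(ȳ_st) = Σ W_h² s_h²/n_h, with W_h = N_h/N and N = 10100:
  stratum Region I: (3900/10100)²·192.0²/311 = 17.6737
  stratum Region II: (4400/10100)²·329.2²/647 = 31.7891
  stratum Region III: (1800/10100)²·271.2²/384 = 6.08346
V̂(ȳ_st) = 55.5463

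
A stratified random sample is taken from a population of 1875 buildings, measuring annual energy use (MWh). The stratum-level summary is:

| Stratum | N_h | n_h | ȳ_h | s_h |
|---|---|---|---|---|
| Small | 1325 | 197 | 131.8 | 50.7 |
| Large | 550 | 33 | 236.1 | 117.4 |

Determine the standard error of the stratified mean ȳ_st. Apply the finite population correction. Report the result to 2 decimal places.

SE(ȳ_st) ≈ 6.27

V̂(ȳ_st) = Σ W_h² (1 − n_h/N_h) s_h²/n_h, with W_h = N_h/N and N = 1875:
  stratum Small: (1325/1875)²·(1 − 197/1325)·50.7²/197 = 5.54718
  stratum Large: (550/1875)²·(1 − 33/550)·117.4²/33 = 33.781
V̂(ȳ_st) = 39.3282
SE(ȳ_st) = √39.3282 = 6.27122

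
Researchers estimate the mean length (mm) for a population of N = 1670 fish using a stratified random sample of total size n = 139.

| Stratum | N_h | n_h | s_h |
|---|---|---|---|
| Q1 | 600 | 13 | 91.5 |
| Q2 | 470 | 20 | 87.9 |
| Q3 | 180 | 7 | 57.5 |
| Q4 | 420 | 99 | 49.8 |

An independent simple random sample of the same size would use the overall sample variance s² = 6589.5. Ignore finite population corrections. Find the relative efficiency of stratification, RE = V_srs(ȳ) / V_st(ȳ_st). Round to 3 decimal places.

V̂(ȳ_st) = Σ W_h² s_h²/n_h, with W_h = N_h/N and N = 1670:
  stratum Q1: (600/1670)²·91.5²/13 = 83.132
  stratum Q2: (470/1670)²·87.9²/20 = 30.5992
  stratum Q3: (180/1670)²·57.5²/7 = 5.48719
  stratum Q4: (420/1670)²·49.8²/99 = 1.58449
V_st = 120.803
V_srs = s²/n = 6589.5/139 = 47.4065
Relative efficiency = V_srs / V_st = 47.4065/120.803 = 0.3924

RE ≈ 0.392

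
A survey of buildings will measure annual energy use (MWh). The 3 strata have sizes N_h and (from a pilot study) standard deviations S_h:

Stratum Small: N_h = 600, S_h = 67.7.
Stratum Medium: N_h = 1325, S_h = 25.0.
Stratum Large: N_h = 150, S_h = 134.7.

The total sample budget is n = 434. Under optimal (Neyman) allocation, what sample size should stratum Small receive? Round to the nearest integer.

Neyman allocation: n_h = n · N_h S_h / Σ N_i S_i, with n = 434.
  stratum Small: N_h·S_h = 600·67.7 = 40620.00
  stratum Medium: N_h·S_h = 1325·25.0 = 33125.00
  stratum Large: N_h·S_h = 150·134.7 = 20205.00
Σ N_h S_h = 93950.00
n for stratum Small = 434·40620.00/93950.00 = 187.643 → 188

188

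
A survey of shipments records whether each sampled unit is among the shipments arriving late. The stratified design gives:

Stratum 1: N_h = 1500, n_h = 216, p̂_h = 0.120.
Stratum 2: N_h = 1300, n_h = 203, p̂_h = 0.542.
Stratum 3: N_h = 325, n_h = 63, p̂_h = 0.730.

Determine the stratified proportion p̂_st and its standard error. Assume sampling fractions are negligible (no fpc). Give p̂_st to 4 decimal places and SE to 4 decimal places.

N = 3125; stratum weights W_h = N_h/N.
p̂_st = Σ W_h p̂_h = (1500·0.120 + 1300·0.542 + 325·0.730)/3125 = 0.35899
V̂(p̂_st) = Σ W_h² p̂_h(1−p̂_h)/(n_h−1):
  stratum 1: (1500/3125)²·0.120·0.880/215 = 0.000113164
  stratum 2: (1300/3125)²·0.542·0.458/202 = 0.000212667
  stratum 3: (325/3125)²·0.730·0.270/62 = 3.43844e-05
V̂(p̂_st) = 0.000360215; SE = √V̂ = 0.0189793

p̂_st ≈ 0.3590, SE ≈ 0.0190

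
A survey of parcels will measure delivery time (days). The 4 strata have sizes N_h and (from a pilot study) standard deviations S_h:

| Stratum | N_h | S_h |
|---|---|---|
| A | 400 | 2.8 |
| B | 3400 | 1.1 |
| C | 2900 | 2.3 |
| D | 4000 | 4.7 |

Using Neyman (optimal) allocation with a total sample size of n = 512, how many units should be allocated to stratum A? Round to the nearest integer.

Neyman allocation: n_h = n · N_h S_h / Σ N_i S_i, with n = 512.
  stratum A: N_h·S_h = 400·2.8 = 1120.00
  stratum B: N_h·S_h = 3400·1.1 = 3740.00
  stratum C: N_h·S_h = 2900·2.3 = 6670.00
  stratum D: N_h·S_h = 4000·4.7 = 18800.00
Σ N_h S_h = 30330.00
n for stratum A = 512·1120.00/30330.00 = 18.907 → 19

19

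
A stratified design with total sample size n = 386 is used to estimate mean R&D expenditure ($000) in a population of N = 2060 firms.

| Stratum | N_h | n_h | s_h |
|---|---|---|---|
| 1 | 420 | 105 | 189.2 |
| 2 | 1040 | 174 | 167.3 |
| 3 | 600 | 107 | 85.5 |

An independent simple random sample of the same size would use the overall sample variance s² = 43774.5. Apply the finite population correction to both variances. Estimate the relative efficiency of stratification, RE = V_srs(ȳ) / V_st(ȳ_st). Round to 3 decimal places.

RE ≈ 1.861

V̂(ȳ_st) = Σ W_h² (1 − n_h/N_h) s_h²/n_h, with W_h = N_h/N and N = 2060:
  stratum 1: (420/2060)²·(1 − 105/420)·189.2²/105 = 10.6287
  stratum 2: (1040/2060)²·(1 − 174/1040)·167.3²/174 = 34.1397
  stratum 3: (600/2060)²·(1 − 107/600)·85.5²/107 = 4.76225
V_st = 49.5306
V_srs = (1 − 386/2060)·43774.5/386 = 92.1557
Relative efficiency = V_srs / V_st = 92.1557/49.5306 = 1.8606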